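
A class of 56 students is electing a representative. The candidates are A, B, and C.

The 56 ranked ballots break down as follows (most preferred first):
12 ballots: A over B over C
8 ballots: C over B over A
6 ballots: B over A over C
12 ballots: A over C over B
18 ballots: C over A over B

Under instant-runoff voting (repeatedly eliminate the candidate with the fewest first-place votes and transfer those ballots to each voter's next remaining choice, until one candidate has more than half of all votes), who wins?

Round 1: A 24, B 6, C 26. B eliminated.
Round 2: A 30, C 26. A has a majority (≥29).

A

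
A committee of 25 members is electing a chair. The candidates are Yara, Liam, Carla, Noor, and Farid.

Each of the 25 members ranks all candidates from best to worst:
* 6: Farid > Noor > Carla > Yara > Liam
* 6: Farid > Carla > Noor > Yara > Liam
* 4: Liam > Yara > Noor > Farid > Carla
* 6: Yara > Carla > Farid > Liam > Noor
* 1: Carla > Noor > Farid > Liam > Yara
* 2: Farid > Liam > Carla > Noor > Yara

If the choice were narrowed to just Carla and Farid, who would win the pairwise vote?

Carla is ranked above Farid on 7 ballots; Farid above Carla on 18.

Farid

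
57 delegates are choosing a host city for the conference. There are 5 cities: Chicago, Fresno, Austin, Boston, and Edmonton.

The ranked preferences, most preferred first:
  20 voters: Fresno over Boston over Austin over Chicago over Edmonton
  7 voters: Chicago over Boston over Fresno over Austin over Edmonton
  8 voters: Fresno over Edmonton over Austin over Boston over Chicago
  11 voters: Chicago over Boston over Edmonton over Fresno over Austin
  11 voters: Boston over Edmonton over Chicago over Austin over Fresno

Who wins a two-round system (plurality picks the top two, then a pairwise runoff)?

Chicago

Round 1 first-place votes: Chicago 18, Fresno 28, Austin 0, Boston 11, Edmonton 0. Fresno and Chicago advance.
Runoff: Fresno is ranked above Chicago on 28 ballots, Chicago above Fresno on 29.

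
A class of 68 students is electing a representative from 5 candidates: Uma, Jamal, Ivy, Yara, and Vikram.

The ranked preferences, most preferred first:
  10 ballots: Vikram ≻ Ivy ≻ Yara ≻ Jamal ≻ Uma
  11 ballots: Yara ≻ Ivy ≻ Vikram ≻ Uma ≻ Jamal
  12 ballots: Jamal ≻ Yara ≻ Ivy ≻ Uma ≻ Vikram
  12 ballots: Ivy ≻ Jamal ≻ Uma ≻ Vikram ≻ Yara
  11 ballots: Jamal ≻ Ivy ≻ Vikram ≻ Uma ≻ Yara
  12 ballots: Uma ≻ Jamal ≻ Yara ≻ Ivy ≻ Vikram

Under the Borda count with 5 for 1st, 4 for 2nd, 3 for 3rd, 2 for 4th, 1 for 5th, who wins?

Uma: 10×1 + 11×2 + 12×2 + 12×3 + 11×2 + 12×5 = 174
Jamal: 10×2 + 11×1 + 12×5 + 12×4 + 11×5 + 12×4 = 242
Ivy: 10×4 + 11×4 + 12×3 + 12×5 + 11×4 + 12×2 = 248
Yara: 10×3 + 11×5 + 12×4 + 12×1 + 11×1 + 12×3 = 192
Vikram: 10×5 + 11×3 + 12×1 + 12×2 + 11×3 + 12×1 = 164

Ivy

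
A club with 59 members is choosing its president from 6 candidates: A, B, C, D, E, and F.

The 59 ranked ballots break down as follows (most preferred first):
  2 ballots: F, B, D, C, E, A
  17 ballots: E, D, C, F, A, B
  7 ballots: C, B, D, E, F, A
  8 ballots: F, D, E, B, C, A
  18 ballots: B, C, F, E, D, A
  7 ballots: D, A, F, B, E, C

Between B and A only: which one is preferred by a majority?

B

B is ranked above A on 35 ballots; A above B on 24.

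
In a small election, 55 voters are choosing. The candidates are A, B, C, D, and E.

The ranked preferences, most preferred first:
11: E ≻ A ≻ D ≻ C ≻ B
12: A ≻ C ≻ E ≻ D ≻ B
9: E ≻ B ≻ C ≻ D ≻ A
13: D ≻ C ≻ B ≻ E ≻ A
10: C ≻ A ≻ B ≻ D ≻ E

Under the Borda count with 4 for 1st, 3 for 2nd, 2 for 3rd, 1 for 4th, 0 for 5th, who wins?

C

A: 11×3 + 12×4 + 9×0 + 13×0 + 10×3 = 111
B: 11×0 + 12×0 + 9×3 + 13×2 + 10×2 = 73
C: 11×1 + 12×3 + 9×2 + 13×3 + 10×4 = 144
D: 11×2 + 12×1 + 9×1 + 13×4 + 10×1 = 105
E: 11×4 + 12×2 + 9×4 + 13×1 + 10×0 = 117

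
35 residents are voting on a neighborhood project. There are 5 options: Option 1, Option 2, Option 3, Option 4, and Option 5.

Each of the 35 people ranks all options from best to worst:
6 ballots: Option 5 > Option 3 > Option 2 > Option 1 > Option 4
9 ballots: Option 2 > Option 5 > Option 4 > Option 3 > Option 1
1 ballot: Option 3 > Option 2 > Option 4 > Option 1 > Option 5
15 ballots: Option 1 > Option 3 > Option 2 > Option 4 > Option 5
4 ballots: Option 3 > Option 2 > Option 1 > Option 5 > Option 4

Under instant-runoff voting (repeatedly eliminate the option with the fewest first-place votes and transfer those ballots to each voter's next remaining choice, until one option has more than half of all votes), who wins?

Option 2

Round 1: Option 1 15, Option 2 9, Option 3 5, Option 4 0, Option 5 6. Option 4 eliminated.
Round 2: Option 1 15, Option 2 9, Option 3 5, Option 5 6. Option 3 eliminated.
Round 3: Option 1 15, Option 2 14, Option 5 6. Option 5 eliminated.
Round 4: Option 1 15, Option 2 20. Option 2 has a majority (≥18).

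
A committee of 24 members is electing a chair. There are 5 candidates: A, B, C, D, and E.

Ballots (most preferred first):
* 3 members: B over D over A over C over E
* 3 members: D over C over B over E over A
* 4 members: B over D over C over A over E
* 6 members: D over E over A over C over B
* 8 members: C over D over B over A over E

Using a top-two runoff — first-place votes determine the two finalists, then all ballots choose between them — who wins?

D

Round 1 first-place votes: A 0, B 7, C 8, D 9, E 0. D and C advance.
Runoff: D is ranked above C on 16 ballots, C above D on 8.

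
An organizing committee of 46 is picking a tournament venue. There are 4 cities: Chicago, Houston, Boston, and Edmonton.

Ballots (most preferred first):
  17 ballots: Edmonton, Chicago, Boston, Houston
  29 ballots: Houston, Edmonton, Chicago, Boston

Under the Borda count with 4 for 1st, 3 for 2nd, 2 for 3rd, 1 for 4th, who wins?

Edmonton

Chicago: 17×3 + 29×2 = 109
Houston: 17×1 + 29×4 = 133
Boston: 17×2 + 29×1 = 63
Edmonton: 17×4 + 29×3 = 155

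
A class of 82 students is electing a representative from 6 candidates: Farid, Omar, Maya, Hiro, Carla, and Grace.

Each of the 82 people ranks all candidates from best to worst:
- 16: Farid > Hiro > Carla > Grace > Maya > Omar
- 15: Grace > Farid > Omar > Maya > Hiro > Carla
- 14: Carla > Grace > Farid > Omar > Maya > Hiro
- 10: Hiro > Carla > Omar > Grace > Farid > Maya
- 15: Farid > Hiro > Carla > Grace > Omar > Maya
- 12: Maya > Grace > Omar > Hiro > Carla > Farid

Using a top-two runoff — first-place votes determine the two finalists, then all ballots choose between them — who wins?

Round 1 first-place votes: Farid 31, Omar 0, Maya 12, Hiro 10, Carla 14, Grace 15. Farid and Grace advance.
Runoff: Farid is ranked above Grace on 31 ballots, Grace above Farid on 51.

Grace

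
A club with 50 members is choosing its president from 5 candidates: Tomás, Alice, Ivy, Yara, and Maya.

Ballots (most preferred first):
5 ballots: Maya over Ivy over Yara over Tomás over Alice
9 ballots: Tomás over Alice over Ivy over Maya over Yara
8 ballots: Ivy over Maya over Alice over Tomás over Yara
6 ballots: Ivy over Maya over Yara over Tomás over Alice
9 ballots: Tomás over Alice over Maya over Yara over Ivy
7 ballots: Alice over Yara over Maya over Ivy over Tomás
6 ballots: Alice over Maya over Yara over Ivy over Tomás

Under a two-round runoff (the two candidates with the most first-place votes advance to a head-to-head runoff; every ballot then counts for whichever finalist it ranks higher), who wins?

Round 1 first-place votes: Tomás 18, Alice 13, Ivy 14, Yara 0, Maya 5. Tomás and Ivy advance.
Runoff: Tomás is ranked above Ivy on 18 ballots, Ivy above Tomás on 32.

Ivy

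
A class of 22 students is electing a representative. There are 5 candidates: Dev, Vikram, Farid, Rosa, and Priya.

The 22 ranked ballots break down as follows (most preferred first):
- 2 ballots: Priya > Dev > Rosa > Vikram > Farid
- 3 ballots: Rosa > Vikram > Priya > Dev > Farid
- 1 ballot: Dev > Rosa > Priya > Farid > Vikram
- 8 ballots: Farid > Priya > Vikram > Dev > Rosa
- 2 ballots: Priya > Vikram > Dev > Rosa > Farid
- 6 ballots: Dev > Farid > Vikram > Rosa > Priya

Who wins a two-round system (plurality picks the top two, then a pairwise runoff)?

Dev

Round 1 first-place votes: Dev 7, Vikram 0, Farid 8, Rosa 3, Priya 4. Farid and Dev advance.
Runoff: Farid is ranked above Dev on 8 ballots, Dev above Farid on 14.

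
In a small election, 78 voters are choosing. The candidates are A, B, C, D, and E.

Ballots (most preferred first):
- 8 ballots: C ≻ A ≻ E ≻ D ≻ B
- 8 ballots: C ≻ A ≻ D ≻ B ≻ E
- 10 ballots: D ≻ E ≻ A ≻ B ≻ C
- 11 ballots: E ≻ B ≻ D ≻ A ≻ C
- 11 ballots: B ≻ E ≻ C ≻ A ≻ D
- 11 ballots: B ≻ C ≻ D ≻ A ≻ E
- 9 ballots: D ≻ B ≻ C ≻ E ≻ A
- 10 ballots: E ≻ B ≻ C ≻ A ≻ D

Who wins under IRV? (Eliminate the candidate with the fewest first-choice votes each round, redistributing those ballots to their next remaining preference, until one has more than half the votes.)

E

Round 1: A 0, B 22, C 16, D 19, E 21. A eliminated.
Round 2: B 22, C 16, D 19, E 21. C eliminated.
Round 3: B 22, D 27, E 29. B eliminated.
Round 4: D 38, E 40. E has a majority (≥40).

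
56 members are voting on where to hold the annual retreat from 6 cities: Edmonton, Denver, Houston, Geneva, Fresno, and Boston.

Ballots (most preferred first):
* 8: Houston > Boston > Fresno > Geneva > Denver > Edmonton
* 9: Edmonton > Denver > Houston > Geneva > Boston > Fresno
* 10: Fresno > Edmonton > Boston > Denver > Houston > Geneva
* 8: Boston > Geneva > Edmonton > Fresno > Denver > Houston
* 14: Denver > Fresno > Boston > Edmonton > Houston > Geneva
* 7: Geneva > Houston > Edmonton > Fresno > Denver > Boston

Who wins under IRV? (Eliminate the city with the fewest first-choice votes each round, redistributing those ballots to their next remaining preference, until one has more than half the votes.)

Round 1: Edmonton 9, Denver 14, Houston 8, Geneva 7, Fresno 10, Boston 8. Geneva eliminated.
Round 2: Edmonton 9, Denver 14, Houston 15, Fresno 10, Boston 8. Boston eliminated.
Round 3: Edmonton 17, Denver 14, Houston 15, Fresno 10. Fresno eliminated.
Round 4: Edmonton 27, Denver 14, Houston 15. Denver eliminated.
Round 5: Edmonton 41, Houston 15. Edmonton has a majority (≥29).

Edmonton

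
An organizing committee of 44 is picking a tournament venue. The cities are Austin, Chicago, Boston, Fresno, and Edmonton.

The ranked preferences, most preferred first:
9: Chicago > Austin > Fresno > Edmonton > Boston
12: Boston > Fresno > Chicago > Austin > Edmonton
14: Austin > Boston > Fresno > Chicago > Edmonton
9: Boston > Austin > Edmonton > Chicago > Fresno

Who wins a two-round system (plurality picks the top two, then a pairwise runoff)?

Austin

Round 1 first-place votes: Austin 14, Chicago 9, Boston 21, Fresno 0, Edmonton 0. Boston and Austin advance.
Runoff: Boston is ranked above Austin on 21 ballots, Austin above Boston on 23.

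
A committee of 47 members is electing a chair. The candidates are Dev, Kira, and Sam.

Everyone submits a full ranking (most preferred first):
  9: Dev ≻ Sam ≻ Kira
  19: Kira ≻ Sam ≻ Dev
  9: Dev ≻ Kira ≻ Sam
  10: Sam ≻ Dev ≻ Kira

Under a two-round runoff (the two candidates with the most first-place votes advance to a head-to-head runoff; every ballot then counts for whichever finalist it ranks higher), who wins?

Dev

Round 1 first-place votes: Dev 18, Kira 19, Sam 10. Kira and Dev advance.
Runoff: Kira is ranked above Dev on 19 ballots, Dev above Kira on 28.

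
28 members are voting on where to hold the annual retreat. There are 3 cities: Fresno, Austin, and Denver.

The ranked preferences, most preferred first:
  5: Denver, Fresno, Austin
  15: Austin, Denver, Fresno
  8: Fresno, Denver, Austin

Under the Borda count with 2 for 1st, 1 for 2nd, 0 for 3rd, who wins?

Fresno: 5×1 + 15×0 + 8×2 = 21
Austin: 5×0 + 15×2 + 8×0 = 30
Denver: 5×2 + 15×1 + 8×1 = 33

Denver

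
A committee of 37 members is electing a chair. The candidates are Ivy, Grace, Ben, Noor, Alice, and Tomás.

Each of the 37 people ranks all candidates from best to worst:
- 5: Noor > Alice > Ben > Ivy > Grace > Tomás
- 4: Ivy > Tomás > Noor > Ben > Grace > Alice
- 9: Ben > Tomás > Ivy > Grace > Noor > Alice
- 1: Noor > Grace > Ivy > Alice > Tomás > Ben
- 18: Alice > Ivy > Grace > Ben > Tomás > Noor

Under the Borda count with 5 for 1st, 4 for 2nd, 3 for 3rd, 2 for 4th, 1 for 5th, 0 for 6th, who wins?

Ivy

Ivy: 5×2 + 4×5 + 9×3 + 1×3 + 18×4 = 132
Grace: 5×1 + 4×1 + 9×2 + 1×4 + 18×3 = 85
Ben: 5×3 + 4×2 + 9×5 + 1×0 + 18×2 = 104
Noor: 5×5 + 4×3 + 9×1 + 1×5 + 18×0 = 51
Alice: 5×4 + 4×0 + 9×0 + 1×2 + 18×5 = 112
Tomás: 5×0 + 4×4 + 9×4 + 1×1 + 18×1 = 71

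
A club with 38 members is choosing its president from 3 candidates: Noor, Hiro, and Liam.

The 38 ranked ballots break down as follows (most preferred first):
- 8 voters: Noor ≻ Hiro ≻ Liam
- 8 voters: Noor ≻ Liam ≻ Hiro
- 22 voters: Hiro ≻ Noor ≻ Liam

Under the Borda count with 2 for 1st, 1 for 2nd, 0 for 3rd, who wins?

Noor

Noor: 8×2 + 8×2 + 22×1 = 54
Hiro: 8×1 + 8×0 + 22×2 = 52
Liam: 8×0 + 8×1 + 22×0 = 8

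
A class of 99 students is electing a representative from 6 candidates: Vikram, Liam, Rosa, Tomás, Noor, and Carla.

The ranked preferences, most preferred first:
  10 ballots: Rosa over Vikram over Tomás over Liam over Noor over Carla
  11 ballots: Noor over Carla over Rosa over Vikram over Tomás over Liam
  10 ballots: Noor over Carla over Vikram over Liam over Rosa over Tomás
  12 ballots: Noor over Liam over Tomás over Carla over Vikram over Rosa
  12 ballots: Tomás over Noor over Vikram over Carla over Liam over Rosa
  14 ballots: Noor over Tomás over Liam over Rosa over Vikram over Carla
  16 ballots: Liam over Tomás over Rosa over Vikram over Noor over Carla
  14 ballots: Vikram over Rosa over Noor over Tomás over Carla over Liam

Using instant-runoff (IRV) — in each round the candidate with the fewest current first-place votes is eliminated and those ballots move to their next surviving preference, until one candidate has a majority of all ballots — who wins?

Noor

Round 1: Vikram 14, Liam 16, Rosa 10, Tomás 12, Noor 47, Carla 0. Carla eliminated.
Round 2: Vikram 14, Liam 16, Rosa 10, Tomás 12, Noor 47. Rosa eliminated.
Round 3: Vikram 24, Liam 16, Tomás 12, Noor 47. Tomás eliminated.
Round 4: Vikram 24, Liam 16, Noor 59. Noor has a majority (≥50).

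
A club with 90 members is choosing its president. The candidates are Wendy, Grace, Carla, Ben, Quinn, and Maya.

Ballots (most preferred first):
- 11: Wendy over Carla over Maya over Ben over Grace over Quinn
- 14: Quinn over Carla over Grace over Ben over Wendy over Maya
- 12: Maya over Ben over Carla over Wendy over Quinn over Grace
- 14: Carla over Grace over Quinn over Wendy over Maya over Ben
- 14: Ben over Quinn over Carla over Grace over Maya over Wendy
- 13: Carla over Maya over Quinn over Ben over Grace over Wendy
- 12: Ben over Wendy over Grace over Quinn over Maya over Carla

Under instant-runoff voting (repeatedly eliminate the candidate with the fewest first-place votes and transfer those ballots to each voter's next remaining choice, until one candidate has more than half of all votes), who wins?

Round 1: Wendy 11, Grace 0, Carla 27, Ben 26, Quinn 14, Maya 12. Grace eliminated.
Round 2: Wendy 11, Carla 27, Ben 26, Quinn 14, Maya 12. Wendy eliminated.
Round 3: Carla 38, Ben 26, Quinn 14, Maya 12. Maya eliminated.
Round 4: Carla 38, Ben 38, Quinn 14. Quinn eliminated.
Round 5: Carla 52, Ben 38. Carla has a majority (≥46).

Carla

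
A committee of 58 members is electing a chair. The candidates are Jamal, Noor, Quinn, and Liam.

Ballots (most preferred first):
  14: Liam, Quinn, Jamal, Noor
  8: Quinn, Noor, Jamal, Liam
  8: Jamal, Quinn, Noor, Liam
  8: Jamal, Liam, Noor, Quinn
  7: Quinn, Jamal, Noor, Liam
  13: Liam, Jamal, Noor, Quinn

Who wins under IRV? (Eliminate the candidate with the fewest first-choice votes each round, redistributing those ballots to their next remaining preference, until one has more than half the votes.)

Round 1: Jamal 16, Noor 0, Quinn 15, Liam 27. Noor eliminated.
Round 2: Jamal 16, Quinn 15, Liam 27. Quinn eliminated.
Round 3: Jamal 31, Liam 27. Jamal has a majority (≥30).

Jamal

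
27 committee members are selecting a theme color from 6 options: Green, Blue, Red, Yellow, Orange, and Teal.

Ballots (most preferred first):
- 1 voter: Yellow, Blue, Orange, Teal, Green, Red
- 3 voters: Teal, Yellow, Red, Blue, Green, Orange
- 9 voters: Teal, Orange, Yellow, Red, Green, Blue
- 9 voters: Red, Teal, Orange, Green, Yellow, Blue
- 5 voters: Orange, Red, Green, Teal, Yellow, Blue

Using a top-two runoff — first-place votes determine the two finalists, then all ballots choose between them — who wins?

Red

Round 1 first-place votes: Green 0, Blue 0, Red 9, Yellow 1, Orange 5, Teal 12. Teal and Red advance.
Runoff: Teal is ranked above Red on 13 ballots, Red above Teal on 14.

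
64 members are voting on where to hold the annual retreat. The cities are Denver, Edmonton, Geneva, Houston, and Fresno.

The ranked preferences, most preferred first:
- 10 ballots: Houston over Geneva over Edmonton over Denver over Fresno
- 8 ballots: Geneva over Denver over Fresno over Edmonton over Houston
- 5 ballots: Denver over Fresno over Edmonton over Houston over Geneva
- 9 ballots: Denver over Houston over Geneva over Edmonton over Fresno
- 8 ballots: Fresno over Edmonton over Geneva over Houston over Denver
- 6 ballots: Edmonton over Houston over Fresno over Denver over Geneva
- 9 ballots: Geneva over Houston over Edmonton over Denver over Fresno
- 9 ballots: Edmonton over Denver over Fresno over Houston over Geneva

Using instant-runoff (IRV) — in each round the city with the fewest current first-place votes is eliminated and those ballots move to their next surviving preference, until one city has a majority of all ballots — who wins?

Geneva

Round 1: Denver 14, Edmonton 15, Geneva 17, Houston 10, Fresno 8. Fresno eliminated.
Round 2: Denver 14, Edmonton 23, Geneva 17, Houston 10. Houston eliminated.
Round 3: Denver 14, Edmonton 23, Geneva 27. Denver eliminated.
Round 4: Edmonton 28, Geneva 36. Geneva has a majority (≥33).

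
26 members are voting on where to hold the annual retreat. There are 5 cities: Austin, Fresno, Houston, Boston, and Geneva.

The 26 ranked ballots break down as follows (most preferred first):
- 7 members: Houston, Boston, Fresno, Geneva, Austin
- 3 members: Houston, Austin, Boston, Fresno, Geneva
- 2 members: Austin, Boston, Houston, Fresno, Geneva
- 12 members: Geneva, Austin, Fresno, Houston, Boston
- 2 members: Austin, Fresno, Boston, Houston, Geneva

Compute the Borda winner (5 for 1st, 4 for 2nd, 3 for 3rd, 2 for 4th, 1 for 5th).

Austin

Austin: 7×1 + 3×4 + 2×5 + 12×4 + 2×5 = 87
Fresno: 7×3 + 3×2 + 2×2 + 12×3 + 2×4 = 75
Houston: 7×5 + 3×5 + 2×3 + 12×2 + 2×2 = 84
Boston: 7×4 + 3×3 + 2×4 + 12×1 + 2×3 = 63
Geneva: 7×2 + 3×1 + 2×1 + 12×5 + 2×1 = 81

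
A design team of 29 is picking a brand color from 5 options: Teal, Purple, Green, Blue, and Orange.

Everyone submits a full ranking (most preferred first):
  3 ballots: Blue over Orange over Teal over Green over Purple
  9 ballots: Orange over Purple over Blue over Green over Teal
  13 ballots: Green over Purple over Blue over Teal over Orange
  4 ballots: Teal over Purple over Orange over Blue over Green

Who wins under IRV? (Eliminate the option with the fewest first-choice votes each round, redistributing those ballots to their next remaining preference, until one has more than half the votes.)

Round 1: Teal 4, Purple 0, Green 13, Blue 3, Orange 9. Purple eliminated.
Round 2: Teal 4, Green 13, Blue 3, Orange 9. Blue eliminated.
Round 3: Teal 4, Green 13, Orange 12. Teal eliminated.
Round 4: Green 13, Orange 16. Orange has a majority (≥15).

Orange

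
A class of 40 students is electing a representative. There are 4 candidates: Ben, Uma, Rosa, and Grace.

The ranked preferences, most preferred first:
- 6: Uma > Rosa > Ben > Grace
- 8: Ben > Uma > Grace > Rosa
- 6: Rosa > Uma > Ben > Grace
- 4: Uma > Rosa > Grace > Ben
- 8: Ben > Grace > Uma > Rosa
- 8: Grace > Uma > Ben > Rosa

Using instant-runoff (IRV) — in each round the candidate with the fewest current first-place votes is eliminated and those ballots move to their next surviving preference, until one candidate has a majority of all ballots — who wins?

Uma

Round 1: Ben 16, Uma 10, Rosa 6, Grace 8. Rosa eliminated.
Round 2: Ben 16, Uma 16, Grace 8. Grace eliminated.
Round 3: Ben 16, Uma 24. Uma has a majority (≥21).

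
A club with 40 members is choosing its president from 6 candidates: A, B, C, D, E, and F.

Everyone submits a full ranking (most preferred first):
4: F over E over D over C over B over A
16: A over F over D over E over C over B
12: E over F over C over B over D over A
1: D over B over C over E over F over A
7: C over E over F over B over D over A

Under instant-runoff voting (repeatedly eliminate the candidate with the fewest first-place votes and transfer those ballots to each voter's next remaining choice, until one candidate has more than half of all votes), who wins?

E

Round 1: A 16, B 0, C 7, D 1, E 12, F 4. B eliminated.
Round 2: A 16, C 7, D 1, E 12, F 4. D eliminated.
Round 3: A 16, C 8, E 12, F 4. F eliminated.
Round 4: A 16, C 8, E 16. C eliminated.
Round 5: A 16, E 24. E has a majority (≥21).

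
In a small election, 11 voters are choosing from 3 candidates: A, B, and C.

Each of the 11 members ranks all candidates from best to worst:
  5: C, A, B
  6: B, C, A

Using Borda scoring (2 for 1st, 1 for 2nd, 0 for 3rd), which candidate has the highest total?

C

A: 5×1 + 6×0 = 5
B: 5×0 + 6×2 = 12
C: 5×2 + 6×1 = 16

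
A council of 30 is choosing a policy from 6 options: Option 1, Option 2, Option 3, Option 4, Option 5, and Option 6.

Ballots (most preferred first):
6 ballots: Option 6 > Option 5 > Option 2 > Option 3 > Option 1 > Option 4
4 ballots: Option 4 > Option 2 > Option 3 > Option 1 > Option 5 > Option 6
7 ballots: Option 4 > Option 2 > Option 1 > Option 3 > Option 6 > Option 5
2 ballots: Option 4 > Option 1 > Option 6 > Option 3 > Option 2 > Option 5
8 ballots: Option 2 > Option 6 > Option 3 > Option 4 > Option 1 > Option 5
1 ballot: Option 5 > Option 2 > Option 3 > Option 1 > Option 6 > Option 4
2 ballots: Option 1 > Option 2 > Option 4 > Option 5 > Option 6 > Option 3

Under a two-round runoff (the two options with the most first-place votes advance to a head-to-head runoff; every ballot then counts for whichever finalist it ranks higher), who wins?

Option 2

Round 1 first-place votes: Option 1 2, Option 2 8, Option 3 0, Option 4 13, Option 5 1, Option 6 6. Option 4 and Option 2 advance.
Runoff: Option 4 is ranked above Option 2 on 13 ballots, Option 2 above Option 4 on 17.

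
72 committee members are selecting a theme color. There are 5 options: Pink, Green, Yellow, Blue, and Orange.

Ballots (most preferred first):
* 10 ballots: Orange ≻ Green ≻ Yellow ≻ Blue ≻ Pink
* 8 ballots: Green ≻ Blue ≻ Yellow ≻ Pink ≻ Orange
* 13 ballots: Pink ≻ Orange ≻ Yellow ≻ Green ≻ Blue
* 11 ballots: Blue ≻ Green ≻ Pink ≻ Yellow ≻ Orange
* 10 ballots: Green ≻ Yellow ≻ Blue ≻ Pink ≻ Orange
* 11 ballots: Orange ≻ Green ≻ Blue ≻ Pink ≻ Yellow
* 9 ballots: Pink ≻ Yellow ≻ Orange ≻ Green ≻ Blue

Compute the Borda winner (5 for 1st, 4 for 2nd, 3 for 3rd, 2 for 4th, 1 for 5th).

Green

Pink: 10×1 + 8×2 + 13×5 + 11×3 + 10×2 + 11×2 + 9×5 = 211
Green: 10×4 + 8×5 + 13×2 + 11×4 + 10×5 + 11×4 + 9×2 = 262
Yellow: 10×3 + 8×3 + 13×3 + 11×2 + 10×4 + 11×1 + 9×4 = 202
Blue: 10×2 + 8×4 + 13×1 + 11×5 + 10×3 + 11×3 + 9×1 = 192
Orange: 10×5 + 8×1 + 13×4 + 11×1 + 10×1 + 11×5 + 9×3 = 213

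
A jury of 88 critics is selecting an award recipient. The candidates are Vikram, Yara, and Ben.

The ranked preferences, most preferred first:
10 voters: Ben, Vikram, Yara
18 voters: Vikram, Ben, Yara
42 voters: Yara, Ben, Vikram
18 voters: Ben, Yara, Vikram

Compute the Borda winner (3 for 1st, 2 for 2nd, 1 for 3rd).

Vikram: 10×2 + 18×3 + 42×1 + 18×1 = 134
Yara: 10×1 + 18×1 + 42×3 + 18×2 = 190
Ben: 10×3 + 18×2 + 42×2 + 18×3 = 204

Ben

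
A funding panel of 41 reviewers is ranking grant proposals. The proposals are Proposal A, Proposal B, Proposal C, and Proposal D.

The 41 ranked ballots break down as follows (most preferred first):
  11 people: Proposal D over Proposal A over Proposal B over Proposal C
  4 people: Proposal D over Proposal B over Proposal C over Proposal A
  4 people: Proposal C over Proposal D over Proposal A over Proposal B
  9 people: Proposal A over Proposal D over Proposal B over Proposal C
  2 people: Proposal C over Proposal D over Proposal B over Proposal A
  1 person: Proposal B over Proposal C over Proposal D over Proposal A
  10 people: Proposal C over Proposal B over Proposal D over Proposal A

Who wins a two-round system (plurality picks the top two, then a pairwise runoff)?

Round 1 first-place votes: Proposal A 9, Proposal B 1, Proposal C 16, Proposal D 15. Proposal C and Proposal D advance.
Runoff: Proposal C is ranked above Proposal D on 17 ballots, Proposal D above Proposal C on 24.

Proposal D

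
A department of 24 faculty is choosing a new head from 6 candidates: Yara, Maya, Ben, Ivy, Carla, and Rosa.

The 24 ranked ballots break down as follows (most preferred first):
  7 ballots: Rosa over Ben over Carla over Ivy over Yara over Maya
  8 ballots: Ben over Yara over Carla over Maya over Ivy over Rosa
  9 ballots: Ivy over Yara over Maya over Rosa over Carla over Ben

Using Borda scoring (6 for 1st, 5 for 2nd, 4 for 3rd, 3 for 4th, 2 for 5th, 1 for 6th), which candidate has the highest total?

Yara

Yara: 7×2 + 8×5 + 9×5 = 99
Maya: 7×1 + 8×3 + 9×4 = 67
Ben: 7×5 + 8×6 + 9×1 = 92
Ivy: 7×3 + 8×2 + 9×6 = 91
Carla: 7×4 + 8×4 + 9×2 = 78
Rosa: 7×6 + 8×1 + 9×3 = 77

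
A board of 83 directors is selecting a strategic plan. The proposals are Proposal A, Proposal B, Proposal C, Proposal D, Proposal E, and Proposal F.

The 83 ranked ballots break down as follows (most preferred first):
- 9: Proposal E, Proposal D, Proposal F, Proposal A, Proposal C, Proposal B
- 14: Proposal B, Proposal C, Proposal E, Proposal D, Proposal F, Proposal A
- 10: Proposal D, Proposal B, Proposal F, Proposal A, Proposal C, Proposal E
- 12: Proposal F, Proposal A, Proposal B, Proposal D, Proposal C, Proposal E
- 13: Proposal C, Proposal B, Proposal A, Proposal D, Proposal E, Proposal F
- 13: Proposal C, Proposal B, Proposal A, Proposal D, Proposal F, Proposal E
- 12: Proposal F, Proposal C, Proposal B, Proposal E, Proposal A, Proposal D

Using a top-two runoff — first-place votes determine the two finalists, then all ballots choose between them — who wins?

Round 1 first-place votes: Proposal A 0, Proposal B 14, Proposal C 26, Proposal D 10, Proposal E 9, Proposal F 24. Proposal C and Proposal F advance.
Runoff: Proposal C is ranked above Proposal F on 40 ballots, Proposal F above Proposal C on 43.

Proposal F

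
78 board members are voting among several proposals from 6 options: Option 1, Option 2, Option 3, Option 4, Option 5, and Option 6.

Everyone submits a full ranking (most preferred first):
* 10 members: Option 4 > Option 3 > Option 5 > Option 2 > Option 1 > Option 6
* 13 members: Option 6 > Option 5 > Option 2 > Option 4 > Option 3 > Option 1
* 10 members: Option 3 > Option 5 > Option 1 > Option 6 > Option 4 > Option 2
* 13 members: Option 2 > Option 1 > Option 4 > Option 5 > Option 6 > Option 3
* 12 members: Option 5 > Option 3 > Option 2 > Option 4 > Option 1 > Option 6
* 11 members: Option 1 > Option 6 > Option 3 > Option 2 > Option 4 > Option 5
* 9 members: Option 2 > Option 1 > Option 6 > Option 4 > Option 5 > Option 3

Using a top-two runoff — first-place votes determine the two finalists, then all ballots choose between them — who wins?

Round 1 first-place votes: Option 1 11, Option 2 22, Option 3 10, Option 4 10, Option 5 12, Option 6 13. Option 2 and Option 6 advance.
Runoff: Option 2 is ranked above Option 6 on 44 ballots, Option 6 above Option 2 on 34.

Option 2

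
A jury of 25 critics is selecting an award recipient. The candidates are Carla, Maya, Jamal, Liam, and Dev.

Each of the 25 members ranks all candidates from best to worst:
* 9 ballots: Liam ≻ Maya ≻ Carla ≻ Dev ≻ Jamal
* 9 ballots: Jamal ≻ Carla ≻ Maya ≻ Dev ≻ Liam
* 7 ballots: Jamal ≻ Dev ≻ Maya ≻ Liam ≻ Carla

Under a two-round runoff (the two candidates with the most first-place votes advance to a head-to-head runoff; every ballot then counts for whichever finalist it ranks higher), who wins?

Round 1 first-place votes: Carla 0, Maya 0, Jamal 16, Liam 9, Dev 0. Jamal and Liam advance.
Runoff: Jamal is ranked above Liam on 16 ballots, Liam above Jamal on 9.

Jamal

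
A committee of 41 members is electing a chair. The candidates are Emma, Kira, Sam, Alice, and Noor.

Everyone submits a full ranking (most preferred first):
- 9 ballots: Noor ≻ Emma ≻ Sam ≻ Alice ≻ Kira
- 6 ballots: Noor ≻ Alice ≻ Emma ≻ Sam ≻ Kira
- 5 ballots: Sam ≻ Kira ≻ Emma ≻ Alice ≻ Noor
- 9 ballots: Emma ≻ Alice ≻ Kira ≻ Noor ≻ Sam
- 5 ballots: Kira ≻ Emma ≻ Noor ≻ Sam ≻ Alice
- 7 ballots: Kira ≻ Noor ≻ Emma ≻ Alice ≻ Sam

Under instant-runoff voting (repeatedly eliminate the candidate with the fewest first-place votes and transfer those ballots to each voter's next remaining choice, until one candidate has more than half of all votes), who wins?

Kira

Round 1: Emma 9, Kira 12, Sam 5, Alice 0, Noor 15. Alice eliminated.
Round 2: Emma 9, Kira 12, Sam 5, Noor 15. Sam eliminated.
Round 3: Emma 9, Kira 17, Noor 15. Emma eliminated.
Round 4: Kira 26, Noor 15. Kira has a majority (≥21).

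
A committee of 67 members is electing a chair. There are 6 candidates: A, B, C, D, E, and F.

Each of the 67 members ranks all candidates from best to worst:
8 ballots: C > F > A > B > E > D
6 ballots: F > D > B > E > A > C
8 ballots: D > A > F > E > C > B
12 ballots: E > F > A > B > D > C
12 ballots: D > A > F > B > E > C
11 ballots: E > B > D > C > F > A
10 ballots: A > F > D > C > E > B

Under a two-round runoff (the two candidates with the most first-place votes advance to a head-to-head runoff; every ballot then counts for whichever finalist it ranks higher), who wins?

Round 1 first-place votes: A 10, B 0, C 8, D 20, E 23, F 6. E and D advance.
Runoff: E is ranked above D on 31 ballots, D above E on 36.

D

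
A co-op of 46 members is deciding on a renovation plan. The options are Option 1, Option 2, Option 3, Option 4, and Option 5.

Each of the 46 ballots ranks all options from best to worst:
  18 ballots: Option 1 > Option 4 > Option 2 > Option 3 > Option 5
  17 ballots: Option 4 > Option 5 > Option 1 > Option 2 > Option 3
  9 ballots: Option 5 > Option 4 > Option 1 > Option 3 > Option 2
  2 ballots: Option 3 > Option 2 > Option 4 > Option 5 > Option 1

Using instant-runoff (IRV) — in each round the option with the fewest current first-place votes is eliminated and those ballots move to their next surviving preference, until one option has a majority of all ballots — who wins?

Round 1: Option 1 18, Option 2 0, Option 3 2, Option 4 17, Option 5 9. Option 2 eliminated.
Round 2: Option 1 18, Option 3 2, Option 4 17, Option 5 9. Option 3 eliminated.
Round 3: Option 1 18, Option 4 19, Option 5 9. Option 5 eliminated.
Round 4: Option 1 18, Option 4 28. Option 4 has a majority (≥24).

Option 4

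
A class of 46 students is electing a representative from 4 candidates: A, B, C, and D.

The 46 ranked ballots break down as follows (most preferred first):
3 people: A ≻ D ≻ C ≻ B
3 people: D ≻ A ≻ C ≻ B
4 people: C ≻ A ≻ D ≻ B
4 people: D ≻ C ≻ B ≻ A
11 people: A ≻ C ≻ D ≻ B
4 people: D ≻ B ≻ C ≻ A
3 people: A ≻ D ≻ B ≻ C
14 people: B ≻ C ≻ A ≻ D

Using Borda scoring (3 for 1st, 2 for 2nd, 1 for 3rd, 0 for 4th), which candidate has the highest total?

A: 3×3 + 3×2 + 4×2 + 4×0 + 11×3 + 4×0 + 3×3 + 14×1 = 79
B: 3×0 + 3×0 + 4×0 + 4×1 + 11×0 + 4×2 + 3×1 + 14×3 = 57
C: 3×1 + 3×1 + 4×3 + 4×2 + 11×2 + 4×1 + 3×0 + 14×2 = 80
D: 3×2 + 3×3 + 4×1 + 4×3 + 11×1 + 4×3 + 3×2 + 14×0 = 60

C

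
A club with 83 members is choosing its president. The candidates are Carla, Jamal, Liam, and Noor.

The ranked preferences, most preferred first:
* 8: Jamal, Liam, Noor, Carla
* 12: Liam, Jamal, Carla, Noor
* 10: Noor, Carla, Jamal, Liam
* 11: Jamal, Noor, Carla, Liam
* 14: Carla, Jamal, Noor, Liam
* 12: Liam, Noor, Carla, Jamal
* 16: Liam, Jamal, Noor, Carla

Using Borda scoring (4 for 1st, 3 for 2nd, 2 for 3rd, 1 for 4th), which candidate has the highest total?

Carla: 8×1 + 12×2 + 10×3 + 11×2 + 14×4 + 12×2 + 16×1 = 180
Jamal: 8×4 + 12×3 + 10×2 + 11×4 + 14×3 + 12×1 + 16×3 = 234
Liam: 8×3 + 12×4 + 10×1 + 11×1 + 14×1 + 12×4 + 16×4 = 219
Noor: 8×2 + 12×1 + 10×4 + 11×3 + 14×2 + 12×3 + 16×2 = 197

Jamal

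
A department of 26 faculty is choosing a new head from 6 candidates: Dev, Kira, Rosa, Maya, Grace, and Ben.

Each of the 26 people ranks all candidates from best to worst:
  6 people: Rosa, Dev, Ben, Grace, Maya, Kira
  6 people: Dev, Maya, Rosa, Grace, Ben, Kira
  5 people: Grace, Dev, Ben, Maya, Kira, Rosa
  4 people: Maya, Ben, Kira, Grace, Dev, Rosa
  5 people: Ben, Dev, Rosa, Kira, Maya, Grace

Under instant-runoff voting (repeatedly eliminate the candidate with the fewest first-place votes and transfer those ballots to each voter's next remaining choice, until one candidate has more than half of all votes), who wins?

Dev

Round 1: Dev 6, Kira 0, Rosa 6, Maya 4, Grace 5, Ben 5. Kira eliminated.
Round 2: Dev 6, Rosa 6, Maya 4, Grace 5, Ben 5. Maya eliminated.
Round 3: Dev 6, Rosa 6, Grace 5, Ben 9. Grace eliminated.
Round 4: Dev 11, Rosa 6, Ben 9. Rosa eliminated.
Round 5: Dev 17, Ben 9. Dev has a majority (≥14).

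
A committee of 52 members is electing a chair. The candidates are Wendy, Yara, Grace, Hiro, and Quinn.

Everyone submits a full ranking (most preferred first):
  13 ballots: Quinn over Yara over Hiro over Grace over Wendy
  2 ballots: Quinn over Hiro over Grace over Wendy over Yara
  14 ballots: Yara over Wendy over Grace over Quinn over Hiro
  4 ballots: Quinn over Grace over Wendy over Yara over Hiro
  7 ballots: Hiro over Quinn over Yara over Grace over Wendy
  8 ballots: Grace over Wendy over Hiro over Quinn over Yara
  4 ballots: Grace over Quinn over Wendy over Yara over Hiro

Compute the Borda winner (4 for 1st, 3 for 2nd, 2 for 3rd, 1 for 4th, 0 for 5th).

Quinn

Wendy: 13×0 + 2×1 + 14×3 + 4×2 + 7×0 + 8×3 + 4×2 = 84
Yara: 13×3 + 2×0 + 14×4 + 4×1 + 7×2 + 8×0 + 4×1 = 117
Grace: 13×1 + 2×2 + 14×2 + 4×3 + 7×1 + 8×4 + 4×4 = 112
Hiro: 13×2 + 2×3 + 14×0 + 4×0 + 7×4 + 8×2 + 4×0 = 76
Quinn: 13×4 + 2×4 + 14×1 + 4×4 + 7×3 + 8×1 + 4×3 = 131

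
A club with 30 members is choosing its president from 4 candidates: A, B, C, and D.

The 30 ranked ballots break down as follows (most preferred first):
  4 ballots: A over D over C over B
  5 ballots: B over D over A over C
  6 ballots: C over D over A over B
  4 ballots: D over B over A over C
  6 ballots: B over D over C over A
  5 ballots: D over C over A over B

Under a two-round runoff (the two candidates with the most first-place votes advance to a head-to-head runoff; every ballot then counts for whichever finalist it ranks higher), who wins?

Round 1 first-place votes: A 4, B 11, C 6, D 9. B and D advance.
Runoff: B is ranked above D on 11 ballots, D above B on 19.

D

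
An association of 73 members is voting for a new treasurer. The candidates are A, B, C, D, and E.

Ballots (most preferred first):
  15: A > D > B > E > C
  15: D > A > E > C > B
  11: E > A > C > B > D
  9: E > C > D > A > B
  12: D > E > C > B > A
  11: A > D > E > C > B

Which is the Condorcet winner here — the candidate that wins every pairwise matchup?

A

A vs B: 61–12
A vs C: 52–21
A vs D: 37–36
A vs E: 41–32
A beats every other candidate.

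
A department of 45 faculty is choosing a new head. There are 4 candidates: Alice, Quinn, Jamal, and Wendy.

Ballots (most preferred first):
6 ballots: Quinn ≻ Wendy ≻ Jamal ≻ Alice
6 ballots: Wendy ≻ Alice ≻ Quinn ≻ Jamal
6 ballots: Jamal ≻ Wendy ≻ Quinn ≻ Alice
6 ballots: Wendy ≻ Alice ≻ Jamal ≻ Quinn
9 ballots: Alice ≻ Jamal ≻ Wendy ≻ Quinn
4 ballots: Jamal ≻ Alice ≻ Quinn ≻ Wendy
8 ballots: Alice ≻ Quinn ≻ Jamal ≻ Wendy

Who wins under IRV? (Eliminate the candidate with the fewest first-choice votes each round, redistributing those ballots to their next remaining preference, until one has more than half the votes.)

Round 1: Alice 17, Quinn 6, Jamal 10, Wendy 12. Quinn eliminated.
Round 2: Alice 17, Jamal 10, Wendy 18. Jamal eliminated.
Round 3: Alice 21, Wendy 24. Wendy has a majority (≥23).

Wendy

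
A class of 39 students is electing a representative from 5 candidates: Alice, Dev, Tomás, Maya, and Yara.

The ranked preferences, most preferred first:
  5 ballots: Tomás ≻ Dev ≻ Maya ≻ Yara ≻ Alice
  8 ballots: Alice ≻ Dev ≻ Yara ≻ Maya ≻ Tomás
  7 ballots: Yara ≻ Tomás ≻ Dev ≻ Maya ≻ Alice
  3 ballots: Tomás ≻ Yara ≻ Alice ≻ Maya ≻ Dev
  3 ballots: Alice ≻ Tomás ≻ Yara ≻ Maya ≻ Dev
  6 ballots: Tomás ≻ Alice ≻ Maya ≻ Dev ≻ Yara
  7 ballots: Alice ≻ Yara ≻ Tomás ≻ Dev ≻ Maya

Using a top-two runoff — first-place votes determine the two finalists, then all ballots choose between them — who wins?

Tomás

Round 1 first-place votes: Alice 18, Dev 0, Tomás 14, Maya 0, Yara 7. Alice and Tomás advance.
Runoff: Alice is ranked above Tomás on 18 ballots, Tomás above Alice on 21.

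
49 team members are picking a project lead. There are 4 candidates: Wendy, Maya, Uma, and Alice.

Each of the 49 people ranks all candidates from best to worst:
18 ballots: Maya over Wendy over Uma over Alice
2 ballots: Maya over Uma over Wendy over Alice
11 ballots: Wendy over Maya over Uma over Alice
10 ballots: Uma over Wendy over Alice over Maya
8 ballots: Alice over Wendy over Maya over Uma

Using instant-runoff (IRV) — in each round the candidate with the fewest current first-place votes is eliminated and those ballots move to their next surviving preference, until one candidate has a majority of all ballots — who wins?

Round 1: Wendy 11, Maya 20, Uma 10, Alice 8. Alice eliminated.
Round 2: Wendy 19, Maya 20, Uma 10. Uma eliminated.
Round 3: Wendy 29, Maya 20. Wendy has a majority (≥25).

Wendy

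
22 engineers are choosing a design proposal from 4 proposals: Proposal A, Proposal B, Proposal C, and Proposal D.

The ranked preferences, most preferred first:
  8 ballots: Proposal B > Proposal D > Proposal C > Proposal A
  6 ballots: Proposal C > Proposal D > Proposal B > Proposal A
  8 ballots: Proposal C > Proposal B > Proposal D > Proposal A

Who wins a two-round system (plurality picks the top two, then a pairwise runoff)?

Round 1 first-place votes: Proposal A 0, Proposal B 8, Proposal C 14, Proposal D 0. Proposal C and Proposal B advance.
Runoff: Proposal C is ranked above Proposal B on 14 ballots, Proposal B above Proposal C on 8.

Proposal C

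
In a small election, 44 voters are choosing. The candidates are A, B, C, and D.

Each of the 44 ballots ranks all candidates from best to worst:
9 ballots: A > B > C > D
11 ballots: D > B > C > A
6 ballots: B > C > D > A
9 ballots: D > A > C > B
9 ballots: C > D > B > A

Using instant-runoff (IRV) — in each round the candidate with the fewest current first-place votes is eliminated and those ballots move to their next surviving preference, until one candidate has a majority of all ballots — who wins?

C

Round 1: A 9, B 6, C 9, D 20. B eliminated.
Round 2: A 9, C 15, D 20. A eliminated.
Round 3: C 24, D 20. C has a majority (≥23).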